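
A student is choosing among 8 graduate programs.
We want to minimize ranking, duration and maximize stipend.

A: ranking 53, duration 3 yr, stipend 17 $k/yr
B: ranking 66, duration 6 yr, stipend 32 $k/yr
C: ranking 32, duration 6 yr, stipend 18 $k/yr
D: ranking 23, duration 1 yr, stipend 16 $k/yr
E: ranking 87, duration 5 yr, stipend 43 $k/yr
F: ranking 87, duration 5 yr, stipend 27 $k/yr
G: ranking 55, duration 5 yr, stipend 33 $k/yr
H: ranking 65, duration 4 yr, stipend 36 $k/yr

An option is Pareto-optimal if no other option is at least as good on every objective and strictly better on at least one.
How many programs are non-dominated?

6

A: not dominated.
B: dominated by G (ranking 55≤66, duration 5≤6, stipend 33≥32).
C: not dominated.
D: not dominated (best ranking).
E: not dominated (best stipend).
F: dominated by E (ranking 87≤87, duration 5≤5, stipend 43≥27).
G: not dominated.
H: not dominated.
Pareto-optimal: A, C, D, E, G, H → 6.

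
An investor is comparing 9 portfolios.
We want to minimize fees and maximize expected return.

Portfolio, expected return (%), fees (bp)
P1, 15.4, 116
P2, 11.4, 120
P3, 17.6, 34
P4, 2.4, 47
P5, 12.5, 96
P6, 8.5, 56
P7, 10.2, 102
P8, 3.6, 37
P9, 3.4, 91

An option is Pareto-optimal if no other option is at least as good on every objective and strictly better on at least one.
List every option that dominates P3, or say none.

none

P1: worse on expected return (15.4 vs 17.6).
P2: worse on expected return (11.4 vs 17.6).
P4: worse on expected return (2.4 vs 17.6).
P5: worse on expected return (12.5 vs 17.6).
P6: worse on expected return (8.5 vs 17.6).
P7: worse on expected return (10.2 vs 17.6).
P8: worse on expected return (3.6 vs 17.6).
P9: worse on expected return (3.4 vs 17.6).
No option dominates P3.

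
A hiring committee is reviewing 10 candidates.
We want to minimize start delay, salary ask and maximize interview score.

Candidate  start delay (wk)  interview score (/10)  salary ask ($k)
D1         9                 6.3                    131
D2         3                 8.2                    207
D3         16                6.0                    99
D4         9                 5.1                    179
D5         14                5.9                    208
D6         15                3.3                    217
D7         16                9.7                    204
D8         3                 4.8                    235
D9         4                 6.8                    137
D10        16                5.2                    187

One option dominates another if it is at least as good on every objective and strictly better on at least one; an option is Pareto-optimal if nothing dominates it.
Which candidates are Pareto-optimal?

D1: not dominated.
D2: not dominated.
D3: not dominated (best salary ask).
D4: dominated by D1 (start delay 9≤9, interview score 6.3≥5.1, salary ask 131≤179).
D5: dominated by D1 (start delay 9≤14, interview score 6.3≥5.9, salary ask 131≤208).
D6: dominated by D1 (start delay 9≤15, interview score 6.3≥3.3, salary ask 131≤217).
D7: not dominated (best interview score).
D8: dominated by D2 (start delay 3≤3, interview score 8.2≥4.8, salary ask 207≤235).
D9: not dominated.
D10: dominated by D1 (start delay 9≤16, interview score 6.3≥5.2, salary ask 131≤187).

D1, D2, D3, D7, D9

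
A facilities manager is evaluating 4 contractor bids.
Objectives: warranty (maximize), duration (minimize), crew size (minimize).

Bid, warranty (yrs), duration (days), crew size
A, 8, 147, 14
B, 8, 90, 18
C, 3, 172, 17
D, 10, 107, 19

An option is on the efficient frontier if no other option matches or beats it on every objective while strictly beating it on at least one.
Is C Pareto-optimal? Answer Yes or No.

No

A vs C: warranty 8≥3, duration 147≤172, crew size 14≤17 — A is at least as good on every objective and strictly better on at least one, so A dominates C.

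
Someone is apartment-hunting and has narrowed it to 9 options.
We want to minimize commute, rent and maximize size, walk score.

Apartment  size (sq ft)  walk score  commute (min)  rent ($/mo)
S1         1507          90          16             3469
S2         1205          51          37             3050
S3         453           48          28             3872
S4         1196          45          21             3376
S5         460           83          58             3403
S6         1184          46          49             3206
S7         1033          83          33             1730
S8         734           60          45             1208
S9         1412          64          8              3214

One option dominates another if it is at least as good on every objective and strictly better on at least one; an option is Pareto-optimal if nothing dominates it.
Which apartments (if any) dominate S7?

S1: worse on rent (3469 vs 1730).
S2: worse on walk score (51 vs 83).
S3: worse on size (453 vs 1033).
S4: worse on walk score (45 vs 83).
S5: worse on size (460 vs 1033).
S6: worse on walk score (46 vs 83).
S8: worse on size (734 vs 1033).
S9: worse on walk score (64 vs 83).
No option dominates S7.

none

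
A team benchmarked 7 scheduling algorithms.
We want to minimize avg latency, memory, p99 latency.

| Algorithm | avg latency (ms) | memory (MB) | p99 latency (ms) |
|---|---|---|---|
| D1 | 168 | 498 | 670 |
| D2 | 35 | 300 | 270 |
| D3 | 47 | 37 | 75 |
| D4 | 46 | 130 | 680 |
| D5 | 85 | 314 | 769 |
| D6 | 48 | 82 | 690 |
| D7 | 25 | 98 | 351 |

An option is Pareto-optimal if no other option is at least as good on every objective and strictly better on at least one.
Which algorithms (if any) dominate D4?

D7: avg latency 25≤46, memory 98≤130, p99 latency 351≤680 — dominates D4.
Others (D1, D2, D3, D5, D6) are each worse than D4 on at least one objective.

D7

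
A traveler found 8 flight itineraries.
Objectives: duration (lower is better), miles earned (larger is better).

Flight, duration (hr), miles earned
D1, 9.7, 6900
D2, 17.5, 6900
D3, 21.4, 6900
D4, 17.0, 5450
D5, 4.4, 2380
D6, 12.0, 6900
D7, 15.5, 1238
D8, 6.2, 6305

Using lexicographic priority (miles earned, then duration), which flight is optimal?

First maximize miles earned: best is 6900, kept {D1, D2, D3, D6}.
Then minimize duration: best is 9.7, kept {D1}.

D1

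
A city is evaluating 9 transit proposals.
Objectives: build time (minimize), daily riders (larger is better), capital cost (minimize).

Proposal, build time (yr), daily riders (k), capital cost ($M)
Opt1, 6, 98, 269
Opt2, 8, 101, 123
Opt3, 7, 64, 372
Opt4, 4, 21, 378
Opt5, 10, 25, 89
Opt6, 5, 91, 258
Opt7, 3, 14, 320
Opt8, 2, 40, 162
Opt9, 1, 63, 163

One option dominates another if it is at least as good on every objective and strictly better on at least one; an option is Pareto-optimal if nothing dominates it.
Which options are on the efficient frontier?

Opt1: not dominated.
Opt2: not dominated (best daily riders).
Opt3: dominated by Opt1 (build time 6≤7, daily riders 98≥64, capital cost 269≤372).
Opt4: dominated by Opt8 (build time 2≤4, daily riders 40≥21, capital cost 162≤378).
Opt5: not dominated (best capital cost).
Opt6: not dominated.
Opt7: dominated by Opt8 (build time 2≤3, daily riders 40≥14, capital cost 162≤320).
Opt8: not dominated.
Opt9: not dominated (best build time).

Opt1, Opt2, Opt5, Opt6, Opt8, Opt9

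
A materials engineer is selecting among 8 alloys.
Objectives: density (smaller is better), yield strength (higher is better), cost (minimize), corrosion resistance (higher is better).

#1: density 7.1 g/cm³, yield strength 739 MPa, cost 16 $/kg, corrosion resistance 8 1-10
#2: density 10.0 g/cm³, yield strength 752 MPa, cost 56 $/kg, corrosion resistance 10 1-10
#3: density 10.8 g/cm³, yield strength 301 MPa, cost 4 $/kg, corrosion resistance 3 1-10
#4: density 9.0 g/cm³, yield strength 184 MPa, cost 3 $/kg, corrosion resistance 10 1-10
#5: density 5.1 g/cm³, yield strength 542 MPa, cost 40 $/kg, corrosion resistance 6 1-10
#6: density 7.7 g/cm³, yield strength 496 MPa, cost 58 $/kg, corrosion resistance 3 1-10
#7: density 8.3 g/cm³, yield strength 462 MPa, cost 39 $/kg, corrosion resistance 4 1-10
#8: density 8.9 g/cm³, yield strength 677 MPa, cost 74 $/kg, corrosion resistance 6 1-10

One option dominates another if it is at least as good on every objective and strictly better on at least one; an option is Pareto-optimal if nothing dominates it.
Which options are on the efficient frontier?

#1, #2, #3, #4, #5

#1: not dominated.
#2: not dominated (best yield strength).
#3: not dominated.
#4: not dominated (best cost).
#5: not dominated (best density).
#6: dominated by #1 (density 7.1≤7.7, yield strength 739≥496, cost 16≤58, corrosion resistance 8≥3).
#7: dominated by #1 (density 7.1≤8.3, yield strength 739≥462, cost 16≤39, corrosion resistance 8≥4).
#8: dominated by #1 (density 7.1≤8.9, yield strength 739≥677, cost 16≤74, corrosion resistance 8≥6).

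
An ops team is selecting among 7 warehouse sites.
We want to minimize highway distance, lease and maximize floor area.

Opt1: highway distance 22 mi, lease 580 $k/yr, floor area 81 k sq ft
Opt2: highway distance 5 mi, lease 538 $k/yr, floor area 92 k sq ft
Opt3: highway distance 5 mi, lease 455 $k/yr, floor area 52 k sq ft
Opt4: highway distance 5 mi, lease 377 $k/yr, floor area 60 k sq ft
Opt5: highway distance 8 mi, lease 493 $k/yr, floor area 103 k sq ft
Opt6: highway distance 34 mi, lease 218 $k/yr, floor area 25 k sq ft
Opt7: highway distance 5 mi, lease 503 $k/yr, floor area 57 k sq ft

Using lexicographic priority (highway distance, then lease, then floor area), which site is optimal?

Opt4

First minimize highway distance: best is 5, kept {Opt2, Opt3, Opt4, Opt7}.
Then minimize lease: best is 377, kept {Opt4}.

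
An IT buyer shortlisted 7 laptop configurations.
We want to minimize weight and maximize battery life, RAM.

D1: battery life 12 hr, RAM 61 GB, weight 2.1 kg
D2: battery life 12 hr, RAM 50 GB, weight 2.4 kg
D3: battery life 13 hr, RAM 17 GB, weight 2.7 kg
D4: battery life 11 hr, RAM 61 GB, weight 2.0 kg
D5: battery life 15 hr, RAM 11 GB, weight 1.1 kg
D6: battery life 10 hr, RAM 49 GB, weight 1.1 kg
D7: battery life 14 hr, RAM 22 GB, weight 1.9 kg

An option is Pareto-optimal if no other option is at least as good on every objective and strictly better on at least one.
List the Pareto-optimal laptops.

D1, D4, D5, D6, D7

D1: not dominated.
D2: dominated by D1 (battery life 12≥12, RAM 61≥50, weight 2.1≤2.4).
D3: dominated by D7 (battery life 14≥13, RAM 22≥17, weight 1.9≤2.7).
D4: not dominated.
D5: not dominated (best battery life).
D6: not dominated.
D7: not dominated.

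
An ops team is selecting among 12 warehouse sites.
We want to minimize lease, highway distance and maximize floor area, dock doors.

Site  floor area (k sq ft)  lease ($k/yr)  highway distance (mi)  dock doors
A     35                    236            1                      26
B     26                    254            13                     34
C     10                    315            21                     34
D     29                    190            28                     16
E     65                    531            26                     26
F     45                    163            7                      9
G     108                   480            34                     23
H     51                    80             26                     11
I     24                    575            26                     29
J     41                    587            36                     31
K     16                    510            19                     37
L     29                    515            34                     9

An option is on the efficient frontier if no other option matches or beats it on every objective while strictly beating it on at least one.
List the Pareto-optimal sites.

A: not dominated (best highway distance).
B: not dominated.
C: dominated by B (floor area 26≥10, lease 254≤315, highway distance 13≤21, dock doors 34≥34).
D: not dominated.
E: not dominated.
F: not dominated.
G: not dominated (best floor area).
H: not dominated (best lease).
I: dominated by B (floor area 26≥24, lease 254≤575, highway distance 13≤26, dock doors 34≥29).
J: not dominated.
K: not dominated (best dock doors).
L: dominated by A (floor area 35≥29, lease 236≤515, highway distance 1≤34, dock doors 26≥9).

A, B, D, E, F, G, H, J, K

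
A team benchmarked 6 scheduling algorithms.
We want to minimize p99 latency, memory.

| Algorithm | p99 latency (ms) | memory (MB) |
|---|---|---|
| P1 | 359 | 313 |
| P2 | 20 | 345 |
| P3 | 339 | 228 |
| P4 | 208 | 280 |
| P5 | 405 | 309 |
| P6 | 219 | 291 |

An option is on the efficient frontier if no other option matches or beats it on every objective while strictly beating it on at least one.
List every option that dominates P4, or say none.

P1: worse on p99 latency (359 vs 208).
P2: worse on memory (345 vs 280).
P3: worse on p99 latency (339 vs 208).
P5: worse on p99 latency (405 vs 208).
P6: worse on p99 latency (219 vs 208).
No option dominates P4.

none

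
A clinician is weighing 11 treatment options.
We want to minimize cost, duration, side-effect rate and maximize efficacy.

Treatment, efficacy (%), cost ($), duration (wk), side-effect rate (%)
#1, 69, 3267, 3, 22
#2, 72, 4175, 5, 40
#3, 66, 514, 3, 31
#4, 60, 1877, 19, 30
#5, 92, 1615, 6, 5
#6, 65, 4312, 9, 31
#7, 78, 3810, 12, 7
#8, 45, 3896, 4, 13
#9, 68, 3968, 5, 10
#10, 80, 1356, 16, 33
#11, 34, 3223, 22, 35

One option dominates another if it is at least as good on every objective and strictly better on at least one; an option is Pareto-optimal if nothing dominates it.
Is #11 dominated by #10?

#10 vs #11: efficacy 80≥34, cost 1356≤3223, duration 16≤22, side-effect rate 33≤35 — #10 is at least as good on every objective with at least one strict improvement.

Yes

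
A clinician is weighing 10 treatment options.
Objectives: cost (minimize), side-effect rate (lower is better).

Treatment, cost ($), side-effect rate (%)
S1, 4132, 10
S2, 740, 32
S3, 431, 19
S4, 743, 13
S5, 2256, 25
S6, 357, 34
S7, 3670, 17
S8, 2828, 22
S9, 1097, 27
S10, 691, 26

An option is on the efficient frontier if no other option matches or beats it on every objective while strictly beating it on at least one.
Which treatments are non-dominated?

S1: not dominated (best side-effect rate).
S2: dominated by S3 (cost 431≤740, side-effect rate 19≤32).
S3: not dominated.
S4: not dominated.
S5: dominated by S3 (cost 431≤2256, side-effect rate 19≤25).
S6: not dominated (best cost).
S7: dominated by S4 (cost 743≤3670, side-effect rate 13≤17).
S8: dominated by S3 (cost 431≤2828, side-effect rate 19≤22).
S9: dominated by S3 (cost 431≤1097, side-effect rate 19≤27).
S10: dominated by S3 (cost 431≤691, side-effect rate 19≤26).

S1, S3, S4, S6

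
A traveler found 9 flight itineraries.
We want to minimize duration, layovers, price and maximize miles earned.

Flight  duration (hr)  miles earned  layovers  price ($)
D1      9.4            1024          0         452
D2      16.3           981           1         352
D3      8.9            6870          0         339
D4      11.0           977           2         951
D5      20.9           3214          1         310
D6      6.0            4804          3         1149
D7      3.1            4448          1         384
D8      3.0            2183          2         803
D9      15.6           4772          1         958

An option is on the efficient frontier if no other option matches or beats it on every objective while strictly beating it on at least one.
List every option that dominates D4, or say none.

D1, D3, D7, D8

D1: duration 9.4≤11.0, miles earned 1024≥977, layovers 0≤2, price 452≤951 — dominates D4.
D3: duration 8.9≤11.0, miles earned 6870≥977, layovers 0≤2, price 339≤951 — dominates D4.
D7: duration 3.1≤11.0, miles earned 4448≥977, layovers 1≤2, price 384≤951 — dominates D4.
D8: duration 3.0≤11.0, miles earned 2183≥977, layovers 2≤2, price 803≤951 — dominates D4.
Others (D2, D5, D6, D9) are each worse than D4 on at least one objective.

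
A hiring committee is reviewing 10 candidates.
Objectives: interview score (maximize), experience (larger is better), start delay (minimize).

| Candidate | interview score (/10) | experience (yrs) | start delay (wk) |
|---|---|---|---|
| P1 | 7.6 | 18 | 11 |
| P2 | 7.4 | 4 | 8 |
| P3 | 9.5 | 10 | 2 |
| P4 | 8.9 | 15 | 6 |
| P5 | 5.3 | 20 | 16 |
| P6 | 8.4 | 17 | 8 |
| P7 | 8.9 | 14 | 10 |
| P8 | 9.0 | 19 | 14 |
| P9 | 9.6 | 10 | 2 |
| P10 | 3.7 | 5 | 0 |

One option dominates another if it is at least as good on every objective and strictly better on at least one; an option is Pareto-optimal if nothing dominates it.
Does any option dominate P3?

P9 vs P3: interview score 9.6≥9.5, experience 10≥10, start delay 2≤2 — P9 is at least as good on every objective and strictly better on at least one, so P9 dominates P3.

Yes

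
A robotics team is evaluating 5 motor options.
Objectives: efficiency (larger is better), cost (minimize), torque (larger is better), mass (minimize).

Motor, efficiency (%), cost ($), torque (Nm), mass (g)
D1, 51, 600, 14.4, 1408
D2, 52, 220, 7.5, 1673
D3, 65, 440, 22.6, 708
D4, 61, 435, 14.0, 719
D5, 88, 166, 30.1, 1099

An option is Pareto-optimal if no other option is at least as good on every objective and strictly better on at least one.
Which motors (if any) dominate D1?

D3: efficiency 65≥51, cost 440≤600, torque 22.6≥14.4, mass 708≤1408 — dominates D1.
D5: efficiency 88≥51, cost 166≤600, torque 30.1≥14.4, mass 1099≤1408 — dominates D1.
Others (D2, D4) are each worse than D1 on at least one objective.

D3, D5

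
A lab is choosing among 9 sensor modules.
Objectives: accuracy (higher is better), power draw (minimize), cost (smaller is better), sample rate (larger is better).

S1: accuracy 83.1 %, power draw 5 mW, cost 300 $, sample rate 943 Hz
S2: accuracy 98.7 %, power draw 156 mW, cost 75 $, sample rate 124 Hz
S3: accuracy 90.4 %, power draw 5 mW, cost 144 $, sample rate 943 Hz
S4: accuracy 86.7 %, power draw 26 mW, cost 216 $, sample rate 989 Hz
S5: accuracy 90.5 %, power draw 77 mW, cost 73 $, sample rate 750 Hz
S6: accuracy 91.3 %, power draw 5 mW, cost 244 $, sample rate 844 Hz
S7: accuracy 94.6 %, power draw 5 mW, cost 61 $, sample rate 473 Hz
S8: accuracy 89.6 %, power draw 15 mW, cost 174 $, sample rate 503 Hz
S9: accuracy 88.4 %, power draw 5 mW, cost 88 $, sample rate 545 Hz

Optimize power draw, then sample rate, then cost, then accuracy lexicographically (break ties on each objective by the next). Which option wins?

First minimize power draw: best is 5, kept {S1, S3, S6, S7, S9}.
Then maximize sample rate: best is 943, kept {S1, S3}.
Then minimize cost: best is 144, kept {S3}.

S3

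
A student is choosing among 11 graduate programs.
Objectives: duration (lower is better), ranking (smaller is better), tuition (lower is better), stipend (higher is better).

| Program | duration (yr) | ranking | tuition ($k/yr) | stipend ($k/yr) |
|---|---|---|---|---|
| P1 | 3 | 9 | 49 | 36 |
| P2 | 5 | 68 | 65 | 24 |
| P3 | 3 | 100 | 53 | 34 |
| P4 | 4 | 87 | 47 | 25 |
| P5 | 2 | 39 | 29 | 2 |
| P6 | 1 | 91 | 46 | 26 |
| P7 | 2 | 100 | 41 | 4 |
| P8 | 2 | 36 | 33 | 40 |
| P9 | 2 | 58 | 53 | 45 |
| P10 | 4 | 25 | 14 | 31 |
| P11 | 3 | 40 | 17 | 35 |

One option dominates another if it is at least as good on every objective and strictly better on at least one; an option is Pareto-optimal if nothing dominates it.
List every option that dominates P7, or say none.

P8

P8: duration 2≤2, ranking 36≤100, tuition 33≤41, stipend 40≥4 — dominates P7.
Others (P1, P2, P3, P4, P5, P6, P9, P10, P11) are each worse than P7 on at least one objective.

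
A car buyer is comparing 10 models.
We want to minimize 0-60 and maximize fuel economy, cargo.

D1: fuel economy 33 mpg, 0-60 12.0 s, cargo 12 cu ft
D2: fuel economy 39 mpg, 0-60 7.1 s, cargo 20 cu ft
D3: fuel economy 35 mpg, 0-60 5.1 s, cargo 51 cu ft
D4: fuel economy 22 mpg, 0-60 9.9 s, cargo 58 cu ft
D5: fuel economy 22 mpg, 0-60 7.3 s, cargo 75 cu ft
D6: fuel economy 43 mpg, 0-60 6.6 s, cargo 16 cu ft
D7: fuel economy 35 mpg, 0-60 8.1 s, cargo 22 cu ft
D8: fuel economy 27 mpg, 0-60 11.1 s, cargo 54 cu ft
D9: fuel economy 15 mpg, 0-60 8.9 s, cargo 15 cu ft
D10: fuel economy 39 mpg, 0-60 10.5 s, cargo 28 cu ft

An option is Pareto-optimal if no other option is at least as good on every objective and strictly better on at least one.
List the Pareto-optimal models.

D1: dominated by D2 (fuel economy 39≥33, 0-60 7.1≤12.0, cargo 20≥12).
D2: not dominated.
D3: not dominated (best 0-60).
D4: dominated by D5 (fuel economy 22≥22, 0-60 7.3≤9.9, cargo 75≥58).
D5: not dominated (best cargo).
D6: not dominated (best fuel economy).
D7: dominated by D3 (fuel economy 35≥35, 0-60 5.1≤8.1, cargo 51≥22).
D8: not dominated.
D9: dominated by D2 (fuel economy 39≥15, 0-60 7.1≤8.9, cargo 20≥15).
D10: not dominated.

D2, D3, D5, D6, D8, D10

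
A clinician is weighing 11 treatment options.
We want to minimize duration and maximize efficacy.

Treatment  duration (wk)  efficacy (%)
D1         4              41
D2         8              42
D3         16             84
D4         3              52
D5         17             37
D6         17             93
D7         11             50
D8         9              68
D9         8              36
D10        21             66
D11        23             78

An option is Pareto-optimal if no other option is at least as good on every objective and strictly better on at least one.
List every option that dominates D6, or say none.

none

D1: worse on efficacy (41 vs 93).
D2: worse on efficacy (42 vs 93).
D3: worse on efficacy (84 vs 93).
D4: worse on efficacy (52 vs 93).
D5: worse on efficacy (37 vs 93).
D7: worse on efficacy (50 vs 93).
D8: worse on efficacy (68 vs 93).
D9: worse on efficacy (36 vs 93).
D10: worse on duration (21 vs 17).
D11: worse on duration (23 vs 17).
No option dominates D6.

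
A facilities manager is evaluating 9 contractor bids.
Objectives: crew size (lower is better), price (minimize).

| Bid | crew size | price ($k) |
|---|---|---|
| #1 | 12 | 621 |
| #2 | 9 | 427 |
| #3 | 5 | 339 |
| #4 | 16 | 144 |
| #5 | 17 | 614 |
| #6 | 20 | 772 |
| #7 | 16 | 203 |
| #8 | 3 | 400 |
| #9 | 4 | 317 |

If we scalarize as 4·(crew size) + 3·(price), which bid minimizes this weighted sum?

#4

#1: 4·12 + 3·621 = 1911
#2: 4·9 + 3·427 = 1317
#3: 4·5 + 3·339 = 1037
#4: 4·16 + 3·144 = 496
#5: 4·17 + 3·614 = 1910
#6: 4·20 + 3·772 = 2396
#7: 4·16 + 3·203 = 673
#8: 4·3 + 3·400 = 1212
#9: 4·4 + 3·317 = 967
Lowest: #4 at 496.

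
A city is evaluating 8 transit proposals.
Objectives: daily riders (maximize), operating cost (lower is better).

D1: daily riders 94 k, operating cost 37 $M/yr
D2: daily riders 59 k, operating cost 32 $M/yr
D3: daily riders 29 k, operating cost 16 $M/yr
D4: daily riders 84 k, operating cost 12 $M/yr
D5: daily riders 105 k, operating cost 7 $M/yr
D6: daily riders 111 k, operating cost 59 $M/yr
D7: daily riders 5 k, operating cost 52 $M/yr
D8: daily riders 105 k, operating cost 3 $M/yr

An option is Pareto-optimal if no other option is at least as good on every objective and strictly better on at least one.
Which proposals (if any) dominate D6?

none

D1: worse on daily riders (94 vs 111).
D2: worse on daily riders (59 vs 111).
D3: worse on daily riders (29 vs 111).
D4: worse on daily riders (84 vs 111).
D5: worse on daily riders (105 vs 111).
D7: worse on daily riders (5 vs 111).
D8: worse on daily riders (105 vs 111).
No option dominates D6.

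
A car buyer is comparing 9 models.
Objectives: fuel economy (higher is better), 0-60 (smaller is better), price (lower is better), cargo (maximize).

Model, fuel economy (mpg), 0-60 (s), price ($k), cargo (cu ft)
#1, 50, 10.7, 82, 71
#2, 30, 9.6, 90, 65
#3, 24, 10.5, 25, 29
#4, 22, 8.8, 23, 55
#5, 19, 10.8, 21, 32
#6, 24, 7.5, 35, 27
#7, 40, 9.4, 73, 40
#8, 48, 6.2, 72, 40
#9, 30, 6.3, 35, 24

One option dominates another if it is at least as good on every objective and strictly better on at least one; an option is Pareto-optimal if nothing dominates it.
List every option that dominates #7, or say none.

#8: fuel economy 48≥40, 0-60 6.2≤9.4, price 72≤73, cargo 40≥40 — dominates #7.
Others (#1, #2, #3, #4, #5, #6, #9) are each worse than #7 on at least one objective.

#8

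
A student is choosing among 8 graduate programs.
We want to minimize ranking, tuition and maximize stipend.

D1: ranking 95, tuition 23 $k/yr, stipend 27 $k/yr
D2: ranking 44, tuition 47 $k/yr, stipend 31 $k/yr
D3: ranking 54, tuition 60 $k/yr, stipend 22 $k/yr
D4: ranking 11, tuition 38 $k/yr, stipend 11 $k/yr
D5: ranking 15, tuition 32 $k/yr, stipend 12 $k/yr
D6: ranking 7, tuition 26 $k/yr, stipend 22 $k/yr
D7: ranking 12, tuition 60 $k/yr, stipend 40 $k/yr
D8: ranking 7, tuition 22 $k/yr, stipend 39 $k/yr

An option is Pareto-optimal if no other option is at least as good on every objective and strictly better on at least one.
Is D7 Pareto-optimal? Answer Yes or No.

D1: worse on ranking (95 vs 12).
D2: worse on ranking (44 vs 12).
D3: worse on ranking (54 vs 12).
D4: worse on stipend (11 vs 40).
D5: worse on ranking (15 vs 12).
D6: worse on stipend (22 vs 40).
D8: worse on stipend (39 vs 40).
No option is at least as good as D7 on every objective and strictly better on one.

Yes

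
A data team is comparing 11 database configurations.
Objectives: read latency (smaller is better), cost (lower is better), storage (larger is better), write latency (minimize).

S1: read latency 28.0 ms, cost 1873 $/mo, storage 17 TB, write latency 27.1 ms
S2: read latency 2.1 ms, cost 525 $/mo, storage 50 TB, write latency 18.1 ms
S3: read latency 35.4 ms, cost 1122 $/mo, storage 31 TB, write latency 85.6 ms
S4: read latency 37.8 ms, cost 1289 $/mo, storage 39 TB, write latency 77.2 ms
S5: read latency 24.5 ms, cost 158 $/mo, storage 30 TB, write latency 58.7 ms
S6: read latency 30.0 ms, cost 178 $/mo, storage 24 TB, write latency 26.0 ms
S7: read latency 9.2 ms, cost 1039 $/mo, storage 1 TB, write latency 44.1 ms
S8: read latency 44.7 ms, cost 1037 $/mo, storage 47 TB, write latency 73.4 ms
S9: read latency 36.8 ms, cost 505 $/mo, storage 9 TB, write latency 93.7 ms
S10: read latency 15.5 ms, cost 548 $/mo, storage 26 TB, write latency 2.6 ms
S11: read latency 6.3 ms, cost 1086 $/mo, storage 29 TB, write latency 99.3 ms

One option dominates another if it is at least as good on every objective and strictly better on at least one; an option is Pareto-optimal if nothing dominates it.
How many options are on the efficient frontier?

S1: dominated by S2 (read latency 2.1≤28.0, cost 525≤1873, storage 50≥17, write latency 18.1≤27.1).
S2: not dominated (best read latency).
S3: dominated by S2 (read latency 2.1≤35.4, cost 525≤1122, storage 50≥31, write latency 18.1≤85.6).
S4: dominated by S2 (read latency 2.1≤37.8, cost 525≤1289, storage 50≥39, write latency 18.1≤77.2).
S5: not dominated (best cost).
S6: not dominated.
S7: dominated by S2 (read latency 2.1≤9.2, cost 525≤1039, storage 50≥1, write latency 18.1≤44.1).
S8: dominated by S2 (read latency 2.1≤44.7, cost 525≤1037, storage 50≥47, write latency 18.1≤73.4).
S9: dominated by S5 (read latency 24.5≤36.8, cost 158≤505, storage 30≥9, write latency 58.7≤93.7).
S10: not dominated (best write latency).
S11: dominated by S2 (read latency 2.1≤6.3, cost 525≤1086, storage 50≥29, write latency 18.1≤99.3).
Pareto-optimal: S2, S5, S6, S10 → 4.

4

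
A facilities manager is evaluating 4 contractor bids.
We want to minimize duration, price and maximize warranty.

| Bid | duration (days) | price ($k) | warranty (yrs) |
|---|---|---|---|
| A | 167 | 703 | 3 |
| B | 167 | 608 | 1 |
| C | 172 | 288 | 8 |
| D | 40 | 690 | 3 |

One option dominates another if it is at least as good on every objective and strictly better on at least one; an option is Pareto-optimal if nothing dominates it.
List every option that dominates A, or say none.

D: duration 40≤167, price 690≤703, warranty 3≥3 — dominates A.
Others (B, C) are each worse than A on at least one objective.

D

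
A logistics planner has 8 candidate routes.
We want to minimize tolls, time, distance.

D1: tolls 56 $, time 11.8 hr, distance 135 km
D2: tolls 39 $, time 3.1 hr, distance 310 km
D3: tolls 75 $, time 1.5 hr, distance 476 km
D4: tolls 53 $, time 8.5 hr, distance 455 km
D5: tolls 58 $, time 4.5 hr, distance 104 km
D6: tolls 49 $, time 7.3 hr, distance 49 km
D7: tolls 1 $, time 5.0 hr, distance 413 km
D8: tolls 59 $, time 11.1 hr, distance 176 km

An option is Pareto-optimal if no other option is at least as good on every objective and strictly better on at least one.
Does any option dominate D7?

D1: worse on tolls (56 vs 1).
D2: worse on tolls (39 vs 1).
D3: worse on tolls (75 vs 1).
D4: worse on tolls (53 vs 1).
D5: worse on tolls (58 vs 1).
D6: worse on tolls (49 vs 1).
D8: worse on tolls (59 vs 1).
No option is at least as good as D7 on every objective and strictly better on one.

No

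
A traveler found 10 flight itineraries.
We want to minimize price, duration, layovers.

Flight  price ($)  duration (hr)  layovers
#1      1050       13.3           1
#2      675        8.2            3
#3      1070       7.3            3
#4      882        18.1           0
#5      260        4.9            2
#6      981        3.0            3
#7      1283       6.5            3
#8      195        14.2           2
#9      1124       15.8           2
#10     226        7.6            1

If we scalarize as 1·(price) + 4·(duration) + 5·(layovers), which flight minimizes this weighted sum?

#10

#1: 1·1050 + 4·13.3 + 5·1 = 1108.2
#2: 1·675 + 4·8.2 + 5·3 = 722.8
#3: 1·1070 + 4·7.3 + 5·3 = 1114.2
#4: 1·882 + 4·18.1 + 5·0 = 954.4
#5: 1·260 + 4·4.9 + 5·2 = 289.6
#6: 1·981 + 4·3.0 + 5·3 = 1008.0
#7: 1·1283 + 4·6.5 + 5·3 = 1324.0
#8: 1·195 + 4·14.2 + 5·2 = 261.8
#9: 1·1124 + 4·15.8 + 5·2 = 1197.2
#10: 1·226 + 4·7.6 + 5·1 = 261.4
Lowest: #10 at 261.4.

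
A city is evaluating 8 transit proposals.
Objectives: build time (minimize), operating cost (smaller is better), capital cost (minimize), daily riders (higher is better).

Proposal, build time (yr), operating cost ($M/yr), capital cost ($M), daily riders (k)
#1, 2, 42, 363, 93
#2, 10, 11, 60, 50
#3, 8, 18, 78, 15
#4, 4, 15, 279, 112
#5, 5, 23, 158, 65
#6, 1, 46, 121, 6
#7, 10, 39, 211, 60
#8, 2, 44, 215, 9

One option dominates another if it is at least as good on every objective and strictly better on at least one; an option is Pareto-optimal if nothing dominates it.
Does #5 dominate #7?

#5 vs #7: build time 5≤10, operating cost 23≤39, capital cost 158≤211, daily riders 65≥60 — #5 is at least as good on every objective with at least one strict improvement.

Yes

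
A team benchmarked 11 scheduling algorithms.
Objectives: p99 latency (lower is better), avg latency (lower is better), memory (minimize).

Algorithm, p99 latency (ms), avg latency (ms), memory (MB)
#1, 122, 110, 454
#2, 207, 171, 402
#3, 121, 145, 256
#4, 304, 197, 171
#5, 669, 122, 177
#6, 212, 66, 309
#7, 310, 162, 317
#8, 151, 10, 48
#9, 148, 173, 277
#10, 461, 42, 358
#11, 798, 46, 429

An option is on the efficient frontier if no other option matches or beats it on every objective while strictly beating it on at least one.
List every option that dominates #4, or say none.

#8: p99 latency 151≤304, avg latency 10≤197, memory 48≤171 — dominates #4.
Others (#1, #2, #3, #5, #6, #7, #9, #10, #11) are each worse than #4 on at least one objective.

#8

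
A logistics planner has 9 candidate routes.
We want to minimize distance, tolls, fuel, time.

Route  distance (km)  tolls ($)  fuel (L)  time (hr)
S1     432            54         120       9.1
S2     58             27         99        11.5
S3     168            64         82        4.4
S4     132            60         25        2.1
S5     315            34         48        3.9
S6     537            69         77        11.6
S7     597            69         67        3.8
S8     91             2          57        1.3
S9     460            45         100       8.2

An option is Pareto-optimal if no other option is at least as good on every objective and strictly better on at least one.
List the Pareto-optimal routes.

S1: dominated by S5 (distance 315≤432, tolls 34≤54, fuel 48≤120, time 3.9≤9.1).
S2: not dominated (best distance).
S3: dominated by S4 (distance 132≤168, tolls 60≤64, fuel 25≤82, time 2.1≤4.4).
S4: not dominated (best fuel).
S5: not dominated.
S6: dominated by S4 (distance 132≤537, tolls 60≤69, fuel 25≤77, time 2.1≤11.6).
S7: dominated by S4 (distance 132≤597, tolls 60≤69, fuel 25≤67, time 2.1≤3.8).
S8: not dominated (best tolls).
S9: dominated by S5 (distance 315≤460, tolls 34≤45, fuel 48≤100, time 3.9≤8.2).

S2, S4, S5, S8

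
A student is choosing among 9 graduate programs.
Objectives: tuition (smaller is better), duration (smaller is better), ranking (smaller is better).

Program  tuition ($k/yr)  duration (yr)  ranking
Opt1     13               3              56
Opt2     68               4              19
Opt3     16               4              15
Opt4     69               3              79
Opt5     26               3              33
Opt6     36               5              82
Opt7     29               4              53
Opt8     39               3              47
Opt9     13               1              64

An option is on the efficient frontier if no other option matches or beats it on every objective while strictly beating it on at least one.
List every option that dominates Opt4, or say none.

Opt1, Opt5, Opt8, Opt9

Opt1: tuition 13≤69, duration 3≤3, ranking 56≤79 — dominates Opt4.
Opt5: tuition 26≤69, duration 3≤3, ranking 33≤79 — dominates Opt4.
Opt8: tuition 39≤69, duration 3≤3, ranking 47≤79 — dominates Opt4.
Opt9: tuition 13≤69, duration 1≤3, ranking 64≤79 — dominates Opt4.
Others (Opt2, Opt3, Opt6, Opt7) are each worse than Opt4 on at least one objective.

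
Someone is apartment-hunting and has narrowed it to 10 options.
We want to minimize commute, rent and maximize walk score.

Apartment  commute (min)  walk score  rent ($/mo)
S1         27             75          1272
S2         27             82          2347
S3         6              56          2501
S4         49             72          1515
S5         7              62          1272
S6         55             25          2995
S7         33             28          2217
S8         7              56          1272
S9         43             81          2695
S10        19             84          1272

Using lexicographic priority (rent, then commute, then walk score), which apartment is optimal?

S5

First minimize rent: best is 1272, kept {S1, S5, S8, S10}.
Then minimize commute: best is 7, kept {S5, S8}.
Then maximize walk score: best is 62, kept {S5}.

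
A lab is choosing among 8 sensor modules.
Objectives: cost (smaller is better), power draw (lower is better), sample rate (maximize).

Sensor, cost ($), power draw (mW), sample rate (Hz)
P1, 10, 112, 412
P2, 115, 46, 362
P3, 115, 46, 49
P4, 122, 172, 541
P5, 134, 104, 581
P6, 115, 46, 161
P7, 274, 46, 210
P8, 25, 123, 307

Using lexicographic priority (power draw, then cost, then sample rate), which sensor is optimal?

First minimize power draw: best is 46, kept {P2, P3, P6, P7}.
Then minimize cost: best is 115, kept {P2, P3, P6}.
Then maximize sample rate: best is 362, kept {P2}.

P2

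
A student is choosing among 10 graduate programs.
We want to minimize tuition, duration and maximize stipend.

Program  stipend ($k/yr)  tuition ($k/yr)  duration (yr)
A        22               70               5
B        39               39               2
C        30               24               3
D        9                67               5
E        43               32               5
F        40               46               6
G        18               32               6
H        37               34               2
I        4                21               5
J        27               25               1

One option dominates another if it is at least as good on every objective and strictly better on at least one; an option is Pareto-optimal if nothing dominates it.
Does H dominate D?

Yes

H vs D: stipend 37≥9, tuition 34≤67, duration 2≤5 — H is at least as good on every objective with at least one strict improvement.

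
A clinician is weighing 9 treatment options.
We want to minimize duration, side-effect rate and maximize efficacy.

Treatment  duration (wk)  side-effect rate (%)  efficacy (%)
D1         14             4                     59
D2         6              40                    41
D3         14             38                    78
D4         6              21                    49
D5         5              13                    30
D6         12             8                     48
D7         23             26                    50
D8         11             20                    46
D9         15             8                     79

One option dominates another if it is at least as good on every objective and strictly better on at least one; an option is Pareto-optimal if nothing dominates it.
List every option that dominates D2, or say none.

D4: duration 6≤6, side-effect rate 21≤40, efficacy 49≥41 — dominates D2.
Others (D1, D3, D5, D6, D7, D8, D9) are each worse than D2 on at least one objective.

D4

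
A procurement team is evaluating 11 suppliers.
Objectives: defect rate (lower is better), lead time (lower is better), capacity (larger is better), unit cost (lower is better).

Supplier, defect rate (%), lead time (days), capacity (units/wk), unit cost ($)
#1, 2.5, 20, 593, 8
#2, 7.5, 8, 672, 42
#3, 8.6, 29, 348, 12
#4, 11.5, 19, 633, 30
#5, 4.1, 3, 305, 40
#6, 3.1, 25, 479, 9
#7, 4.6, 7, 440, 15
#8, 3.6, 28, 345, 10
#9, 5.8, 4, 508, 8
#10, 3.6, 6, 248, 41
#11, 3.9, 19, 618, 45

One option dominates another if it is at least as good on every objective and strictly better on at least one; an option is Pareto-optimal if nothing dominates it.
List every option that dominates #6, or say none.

#1: defect rate 2.5≤3.1, lead time 20≤25, capacity 593≥479, unit cost 8≤9 — dominates #6.
Others (#2, #3, #4, #5, #7, #8, #9, #10, #11) are each worse than #6 on at least one objective.

#1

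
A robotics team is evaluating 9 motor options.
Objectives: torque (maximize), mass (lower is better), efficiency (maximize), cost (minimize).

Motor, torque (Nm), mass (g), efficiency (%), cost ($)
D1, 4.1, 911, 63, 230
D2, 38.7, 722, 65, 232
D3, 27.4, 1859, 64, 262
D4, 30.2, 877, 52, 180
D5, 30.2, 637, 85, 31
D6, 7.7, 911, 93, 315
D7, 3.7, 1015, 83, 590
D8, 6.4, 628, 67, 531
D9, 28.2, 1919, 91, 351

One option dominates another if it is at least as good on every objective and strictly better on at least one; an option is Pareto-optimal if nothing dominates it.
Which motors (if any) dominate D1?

D5: torque 30.2≥4.1, mass 637≤911, efficiency 85≥63, cost 31≤230 — dominates D1.
Others (D2, D3, D4, D6, D7, D8, D9) are each worse than D1 on at least one objective.

D5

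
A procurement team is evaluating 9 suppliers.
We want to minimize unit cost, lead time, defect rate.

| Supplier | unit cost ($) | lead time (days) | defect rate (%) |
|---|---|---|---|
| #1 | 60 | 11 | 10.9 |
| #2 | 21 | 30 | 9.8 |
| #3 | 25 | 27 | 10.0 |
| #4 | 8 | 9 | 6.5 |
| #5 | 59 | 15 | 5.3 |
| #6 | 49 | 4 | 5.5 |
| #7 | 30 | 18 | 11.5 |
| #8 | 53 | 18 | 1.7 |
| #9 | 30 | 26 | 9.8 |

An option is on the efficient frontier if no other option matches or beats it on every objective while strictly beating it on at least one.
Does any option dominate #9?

Yes

#4 vs #9: unit cost 8≤30, lead time 9≤26, defect rate 6.5≤9.8 — #4 is at least as good on every objective and strictly better on at least one, so #4 dominates #9.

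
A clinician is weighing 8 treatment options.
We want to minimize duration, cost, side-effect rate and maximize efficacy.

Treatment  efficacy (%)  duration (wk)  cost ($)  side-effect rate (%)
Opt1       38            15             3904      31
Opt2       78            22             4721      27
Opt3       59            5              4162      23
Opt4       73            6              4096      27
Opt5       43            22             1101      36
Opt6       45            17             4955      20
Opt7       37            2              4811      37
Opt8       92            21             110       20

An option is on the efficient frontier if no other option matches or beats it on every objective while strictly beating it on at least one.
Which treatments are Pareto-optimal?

Opt1: not dominated.
Opt2: dominated by Opt8 (efficacy 92≥78, duration 21≤22, cost 110≤4721, side-effect rate 20≤27).
Opt3: not dominated.
Opt4: not dominated.
Opt5: dominated by Opt8 (efficacy 92≥43, duration 21≤22, cost 110≤1101, side-effect rate 20≤36).
Opt6: not dominated.
Opt7: not dominated (best duration).
Opt8: not dominated (best efficacy).

Opt1, Opt3, Opt4, Opt6, Opt7, Opt8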